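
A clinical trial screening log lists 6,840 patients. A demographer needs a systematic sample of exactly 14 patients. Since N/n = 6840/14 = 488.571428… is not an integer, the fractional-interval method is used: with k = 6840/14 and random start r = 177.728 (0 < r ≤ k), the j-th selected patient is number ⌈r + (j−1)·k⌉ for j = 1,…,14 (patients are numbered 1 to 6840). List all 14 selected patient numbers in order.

178, 667, 1155, 1644, 2133, 2621, 3110, 3598, 4087, 4575, 5064, 5553, 6041, 6530

j=1: r + 0k = 177.728 → ⌈·⌉ = 178
j=2: r + 1k = 666.299428… → ⌈·⌉ = 667
j=3: r + 2k = 1154.870857… → ⌈·⌉ = 1155
j=4: r + 3k = 1643.442285… → ⌈·⌉ = 1644
j=5: r + 4k = 2132.013714… → ⌈·⌉ = 2133
j=6: r + 5k = 2620.585142… → ⌈·⌉ = 2621
j=7: r + 6k = 3109.156571… → ⌈·⌉ = 3110
j=8: r + 7k = 3597.728 → ⌈·⌉ = 3598
j=9: r + 8k = 4086.299428… → ⌈·⌉ = 4087
j=10: r + 9k = 4574.870857… → ⌈·⌉ = 4575
j=11: r + 10k = 5063.442285… → ⌈·⌉ = 5064
j=12: r + 11k = 5552.013714… → ⌈·⌉ = 5553
j=13: r + 12k = 6040.585142… → ⌈·⌉ = 6041
j=14: r + 13k = 6529.156571… → ⌈·⌉ = 6530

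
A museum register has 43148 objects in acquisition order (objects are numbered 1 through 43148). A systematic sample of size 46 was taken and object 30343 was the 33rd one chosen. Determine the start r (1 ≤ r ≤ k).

k = 43148/46 = 938
r = 30343 − (33−1)×938 = 30343 − 30016 = 327

327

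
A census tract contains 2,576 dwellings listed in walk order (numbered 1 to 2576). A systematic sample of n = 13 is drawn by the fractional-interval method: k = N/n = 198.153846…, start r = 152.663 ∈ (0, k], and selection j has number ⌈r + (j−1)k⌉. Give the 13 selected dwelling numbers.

j=1: r + 0k = 152.663 → ⌈·⌉ = 153
j=2: r + 1k = 350.816846… → ⌈·⌉ = 351
j=3: r + 2k = 548.970692… → ⌈·⌉ = 549
j=4: r + 3k = 747.124538… → ⌈·⌉ = 748
j=5: r + 4k = 945.278384… → ⌈·⌉ = 946
j=6: r + 5k = 1143.432230… → ⌈·⌉ = 1144
j=7: r + 6k = 1341.586076… → ⌈·⌉ = 1342
j=8: r + 7k = 1539.739923… → ⌈·⌉ = 1540
j=9: r + 8k = 1737.893769… → ⌈·⌉ = 1738
j=10: r + 9k = 1936.047615… → ⌈·⌉ = 1937
j=11: r + 10k = 2134.201461… → ⌈·⌉ = 2135
j=12: r + 11k = 2332.355307… → ⌈·⌉ = 2333
j=13: r + 12k = 2530.509153… → ⌈·⌉ = 2531

153, 351, 549, 748, 946, 1144, 1342, 1540, 1738, 1937, 2135, 2333, 2531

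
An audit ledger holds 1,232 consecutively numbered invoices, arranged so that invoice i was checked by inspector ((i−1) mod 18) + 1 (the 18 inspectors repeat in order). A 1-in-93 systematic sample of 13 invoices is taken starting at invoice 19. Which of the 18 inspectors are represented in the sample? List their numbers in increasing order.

Consecutive selections differ by k = 93, so their inspector numbers differ by 93 mod 18 = 3.
gcd(93, 18) = 3, so the sample visits 18/3 = 6 distinct residues mod 18.
Start 19 is inspector 1; the inspectors hit are 1, 4, 7, 10, 13, 16.

1, 4, 7, 10, 13, 16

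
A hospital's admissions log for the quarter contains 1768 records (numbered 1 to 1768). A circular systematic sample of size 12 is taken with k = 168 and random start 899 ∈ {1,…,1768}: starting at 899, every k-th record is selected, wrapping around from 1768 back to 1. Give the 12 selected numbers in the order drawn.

899, 1067, 1235, 1403, 1571, 1739, 139, 307, 475, 643, 811, 979

Selection 1: 899
Selection 2: 899 + 168 = 1067
Selection 3: 1067 + 168 = 1235
Selection 4: 1235 + 168 = 1403
Selection 5: 1403 + 168 = 1571
Selection 6: 1571 + 168 = 1739
Selection 7: 1739 + 168 = 1907 → 1907 − 1768 = 139
Selection 8: 139 + 168 = 307
Selection 9: 307 + 168 = 475
Selection 10: 475 + 168 = 643
Selection 11: 643 + 168 = 811
Selection 12: 811 + 168 = 979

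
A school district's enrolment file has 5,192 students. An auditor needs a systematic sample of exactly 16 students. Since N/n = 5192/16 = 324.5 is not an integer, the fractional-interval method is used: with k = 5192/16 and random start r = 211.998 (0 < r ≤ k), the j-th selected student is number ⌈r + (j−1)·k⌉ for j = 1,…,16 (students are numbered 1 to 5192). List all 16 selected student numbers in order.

j=1: r + 0k = 211.998 → ⌈·⌉ = 212
j=2: r + 1k = 536.498 → ⌈·⌉ = 537
j=3: r + 2k = 860.998 → ⌈·⌉ = 861
j=4: r + 3k = 1185.498 → ⌈·⌉ = 1186
j=5: r + 4k = 1509.998 → ⌈·⌉ = 1510
j=6: r + 5k = 1834.498 → ⌈·⌉ = 1835
j=7: r + 6k = 2158.998 → ⌈·⌉ = 2159
j=8: r + 7k = 2483.498 → ⌈·⌉ = 2484
j=9: r + 8k = 2807.998 → ⌈·⌉ = 2808
j=10: r + 9k = 3132.498 → ⌈·⌉ = 3133
j=11: r + 10k = 3456.998 → ⌈·⌉ = 3457
j=12: r + 11k = 3781.498 → ⌈·⌉ = 3782
j=13: r + 12k = 4105.998 → ⌈·⌉ = 4106
j=14: r + 13k = 4430.498 → ⌈·⌉ = 4431
j=15: r + 14k = 4754.998 → ⌈·⌉ = 4755
j=16: r + 15k = 5079.498 → ⌈·⌉ = 5080

212, 537, 861, 1186, 1510, 1835, 2159, 2484, 2808, 3133, 3457, 3782, 4106, 4431, 4755, 5080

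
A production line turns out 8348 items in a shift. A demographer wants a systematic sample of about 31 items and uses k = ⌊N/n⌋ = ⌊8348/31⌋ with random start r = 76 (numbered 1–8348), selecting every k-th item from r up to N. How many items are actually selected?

31

k = ⌊8348/31⌋ = 269
Achieved size = ⌊(8348 − 76)/269⌋ + 1 = ⌊8272/269⌋ + 1 = 30 + 1 = 31
(last selection: 76 + 30×269 = 8146 ≤ 8348; next would be 8415 > 8348)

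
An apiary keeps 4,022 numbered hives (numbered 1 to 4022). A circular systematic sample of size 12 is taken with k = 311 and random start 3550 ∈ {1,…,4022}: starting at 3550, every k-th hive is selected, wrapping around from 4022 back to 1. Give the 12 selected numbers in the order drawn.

3550, 3861, 150, 461, 772, 1083, 1394, 1705, 2016, 2327, 2638, 2949

Selection 1: 3550
Selection 2: 3550 + 311 = 3861
Selection 3: 3861 + 311 = 4172 → 4172 − 4022 = 150
Selection 4: 150 + 311 = 461
Selection 5: 461 + 311 = 772
Selection 6: 772 + 311 = 1083
Selection 7: 1083 + 311 = 1394
Selection 8: 1394 + 311 = 1705
Selection 9: 1705 + 311 = 2016
Selection 10: 2016 + 311 = 2327
Selection 11: 2327 + 311 = 2638
Selection 12: 2638 + 311 = 2949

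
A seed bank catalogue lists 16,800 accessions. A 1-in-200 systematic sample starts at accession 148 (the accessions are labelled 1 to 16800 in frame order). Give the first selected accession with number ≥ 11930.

k = 200
Steps past start: ⌈(11930 − 148)/200⌉ = ⌈11782/200⌉ = 59
Selected accession: 148 + 59×200 = 11948

11948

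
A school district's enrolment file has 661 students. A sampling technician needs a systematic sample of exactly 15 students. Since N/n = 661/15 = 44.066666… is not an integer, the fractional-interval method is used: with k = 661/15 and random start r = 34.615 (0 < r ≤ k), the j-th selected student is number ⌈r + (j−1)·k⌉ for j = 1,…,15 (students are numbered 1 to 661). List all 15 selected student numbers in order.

j=1: r + 0k = 34.615 → ⌈·⌉ = 35
j=2: r + 1k = 78.681666… → ⌈·⌉ = 79
j=3: r + 2k = 122.748333… → ⌈·⌉ = 123
j=4: r + 3k = 166.815 → ⌈·⌉ = 167
j=5: r + 4k = 210.881666… → ⌈·⌉ = 211
j=6: r + 5k = 254.948333… → ⌈·⌉ = 255
j=7: r + 6k = 299.015 → ⌈·⌉ = 300
j=8: r + 7k = 343.081666… → ⌈·⌉ = 344
j=9: r + 8k = 387.148333… → ⌈·⌉ = 388
j=10: r + 9k = 431.215 → ⌈·⌉ = 432
j=11: r + 10k = 475.281666… → ⌈·⌉ = 476
j=12: r + 11k = 519.348333… → ⌈·⌉ = 520
j=13: r + 12k = 563.415 → ⌈·⌉ = 564
j=14: r + 13k = 607.481666… → ⌈·⌉ = 608
j=15: r + 14k = 651.548333… → ⌈·⌉ = 652

35, 79, 123, 167, 211, 255, 300, 344, 388, 432, 476, 520, 564, 608, 652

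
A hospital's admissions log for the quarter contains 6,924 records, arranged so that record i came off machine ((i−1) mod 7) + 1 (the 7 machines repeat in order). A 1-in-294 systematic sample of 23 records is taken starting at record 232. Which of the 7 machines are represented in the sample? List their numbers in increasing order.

Consecutive selections differ by k = 294, so their machine numbers differ by 294 mod 7 = 0.
gcd(294, 7) = 7, so the sample visits 7/7 = 1 distinct residues mod 7.
Start 232 is machine 1; the machines hit are 1.

1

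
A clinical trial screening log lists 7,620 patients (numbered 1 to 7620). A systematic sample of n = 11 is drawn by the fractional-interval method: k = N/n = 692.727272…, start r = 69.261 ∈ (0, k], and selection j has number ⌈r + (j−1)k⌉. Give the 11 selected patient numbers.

70, 762, 1455, 2148, 2841, 3533, 4226, 4919, 5612, 6304, 6997

j=1: r + 0k = 69.261 → ⌈·⌉ = 70
j=2: r + 1k = 761.988272… → ⌈·⌉ = 762
j=3: r + 2k = 1454.715545… → ⌈·⌉ = 1455
j=4: r + 3k = 2147.442818… → ⌈·⌉ = 2148
j=5: r + 4k = 2840.170090… → ⌈·⌉ = 2841
j=6: r + 5k = 3532.897363… → ⌈·⌉ = 3533
j=7: r + 6k = 4225.624636… → ⌈·⌉ = 4226
j=8: r + 7k = 4918.351909… → ⌈·⌉ = 4919
j=9: r + 8k = 5611.079181… → ⌈·⌉ = 5612
j=10: r + 9k = 6303.806454… → ⌈·⌉ = 6304
j=11: r + 10k = 6996.533727… → ⌈·⌉ = 6997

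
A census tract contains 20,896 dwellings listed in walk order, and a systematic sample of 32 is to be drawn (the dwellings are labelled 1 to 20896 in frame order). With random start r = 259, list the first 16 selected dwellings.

259, 912, 1565, 2218, 2871, 3524, 4177, 4830, 5483, 6136, 6789, 7442, 8095, 8748, 9401, 10054

k = N/n = 20896/32 = 653
dwelling 1: 259
dwelling 2: 259 + 653 = 912
dwelling 3: 912 + 653 = 1565
dwelling 4: 1565 + 653 = 2218
dwelling 5: 2218 + 653 = 2871
dwelling 6: 2871 + 653 = 3524
dwelling 7: 3524 + 653 = 4177
dwelling 8: 4177 + 653 = 4830
dwelling 9: 4830 + 653 = 5483
dwelling 10: 5483 + 653 = 6136
dwelling 11: 6136 + 653 = 6789
dwelling 12: 6789 + 653 = 7442
dwelling 13: 7442 + 653 = 8095
dwelling 14: 8095 + 653 = 8748
dwelling 15: 8748 + 653 = 9401
dwelling 16: 9401 + 653 = 10054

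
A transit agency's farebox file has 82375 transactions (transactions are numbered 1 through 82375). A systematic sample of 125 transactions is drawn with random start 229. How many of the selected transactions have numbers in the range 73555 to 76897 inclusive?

k = 82375/125 = 659
First selection ≥ 73555: 229 + ⌈(73555−229)/659⌉·659 = 229 + 112×659 = 74037
Last selection ≤ 76897: 229 + ⌊(76897−229)/659⌋·659 = 229 + 116×659 = 76673
Count = 116 − 112 + 1 = 5

5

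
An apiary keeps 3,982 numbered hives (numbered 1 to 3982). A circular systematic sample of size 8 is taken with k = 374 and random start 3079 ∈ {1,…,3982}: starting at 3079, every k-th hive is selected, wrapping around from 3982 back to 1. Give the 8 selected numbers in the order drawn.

Selection 1: 3079
Selection 2: 3079 + 374 = 3453
Selection 3: 3453 + 374 = 3827
Selection 4: 3827 + 374 = 4201 → 4201 − 3982 = 219
Selection 5: 219 + 374 = 593
Selection 6: 593 + 374 = 967
Selection 7: 967 + 374 = 1341
Selection 8: 1341 + 374 = 1715

3079, 3453, 3827, 219, 593, 967, 1341, 1715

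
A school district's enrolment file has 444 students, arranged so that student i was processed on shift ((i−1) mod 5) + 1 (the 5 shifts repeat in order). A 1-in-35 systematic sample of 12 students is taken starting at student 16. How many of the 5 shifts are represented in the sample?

1

Consecutive selections differ by k = 35, so their shift numbers differ by 35 mod 5 = 0.
gcd(35, 5) = 5, so the sample visits 5/5 = 1 distinct residues mod 5.
Start 16 is shift 1; the shifts hit are 1.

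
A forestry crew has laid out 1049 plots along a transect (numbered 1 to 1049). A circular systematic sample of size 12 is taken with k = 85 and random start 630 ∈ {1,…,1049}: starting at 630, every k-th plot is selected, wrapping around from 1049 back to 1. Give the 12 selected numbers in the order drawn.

Selection 1: 630
Selection 2: 630 + 85 = 715
Selection 3: 715 + 85 = 800
Selection 4: 800 + 85 = 885
Selection 5: 885 + 85 = 970
Selection 6: 970 + 85 = 1055 → 1055 − 1049 = 6
Selection 7: 6 + 85 = 91
Selection 8: 91 + 85 = 176
Selection 9: 176 + 85 = 261
Selection 10: 261 + 85 = 346
Selection 11: 346 + 85 = 431
Selection 12: 431 + 85 = 516

630, 715, 800, 885, 970, 6, 91, 176, 261, 346, 431, 516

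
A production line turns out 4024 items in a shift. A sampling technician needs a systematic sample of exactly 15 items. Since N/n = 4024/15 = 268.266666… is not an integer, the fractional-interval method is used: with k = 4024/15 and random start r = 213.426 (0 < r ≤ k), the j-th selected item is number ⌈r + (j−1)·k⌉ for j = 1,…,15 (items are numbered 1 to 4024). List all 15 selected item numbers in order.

214, 482, 750, 1019, 1287, 1555, 1824, 2092, 2360, 2628, 2897, 3165, 3433, 3701, 3970

j=1: r + 0k = 213.426 → ⌈·⌉ = 214
j=2: r + 1k = 481.692666… → ⌈·⌉ = 482
j=3: r + 2k = 749.959333… → ⌈·⌉ = 750
j=4: r + 3k = 1018.226 → ⌈·⌉ = 1019
j=5: r + 4k = 1286.492666… → ⌈·⌉ = 1287
j=6: r + 5k = 1554.759333… → ⌈·⌉ = 1555
j=7: r + 6k = 1823.026 → ⌈·⌉ = 1824
j=8: r + 7k = 2091.292666… → ⌈·⌉ = 2092
j=9: r + 8k = 2359.559333… → ⌈·⌉ = 2360
j=10: r + 9k = 2627.826 → ⌈·⌉ = 2628
j=11: r + 10k = 2896.092666… → ⌈·⌉ = 2897
j=12: r + 11k = 3164.359333… → ⌈·⌉ = 3165
j=13: r + 12k = 3432.626 → ⌈·⌉ = 3433
j=14: r + 13k = 3700.892666… → ⌈·⌉ = 3701
j=15: r + 14k = 3969.159333… → ⌈·⌉ = 3970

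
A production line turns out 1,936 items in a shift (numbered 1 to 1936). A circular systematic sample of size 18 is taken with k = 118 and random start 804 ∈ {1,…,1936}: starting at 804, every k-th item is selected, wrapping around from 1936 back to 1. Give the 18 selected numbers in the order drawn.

804, 922, 1040, 1158, 1276, 1394, 1512, 1630, 1748, 1866, 48, 166, 284, 402, 520, 638, 756, 874

Selection 1: 804
Selection 2: 804 + 118 = 922
Selection 3: 922 + 118 = 1040
Selection 4: 1040 + 118 = 1158
Selection 5: 1158 + 118 = 1276
Selection 6: 1276 + 118 = 1394
Selection 7: 1394 + 118 = 1512
Selection 8: 1512 + 118 = 1630
Selection 9: 1630 + 118 = 1748
Selection 10: 1748 + 118 = 1866
Selection 11: 1866 + 118 = 1984 → 1984 − 1936 = 48
Selection 12: 48 + 118 = 166
Selection 13: 166 + 118 = 284
Selection 14: 284 + 118 = 402
Selection 15: 402 + 118 = 520
Selection 16: 520 + 118 = 638
Selection 17: 638 + 118 = 756
Selection 18: 756 + 118 = 874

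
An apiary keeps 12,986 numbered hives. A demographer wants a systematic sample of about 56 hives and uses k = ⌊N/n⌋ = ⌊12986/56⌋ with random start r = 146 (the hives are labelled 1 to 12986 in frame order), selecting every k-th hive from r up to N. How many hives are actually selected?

56

k = ⌊12986/56⌋ = 231
Achieved size = ⌊(12986 − 146)/231⌋ + 1 = ⌊12840/231⌋ + 1 = 55 + 1 = 56
(last selection: 146 + 55×231 = 12851 ≤ 12986; next would be 13082 > 12986)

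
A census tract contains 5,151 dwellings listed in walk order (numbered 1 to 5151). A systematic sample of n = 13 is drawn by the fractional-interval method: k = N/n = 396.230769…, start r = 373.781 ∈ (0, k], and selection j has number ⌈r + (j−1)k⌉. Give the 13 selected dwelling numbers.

j=1: r + 0k = 373.781 → ⌈·⌉ = 374
j=2: r + 1k = 770.011769… → ⌈·⌉ = 771
j=3: r + 2k = 1166.242538… → ⌈·⌉ = 1167
j=4: r + 3k = 1562.473307… → ⌈·⌉ = 1563
j=5: r + 4k = 1958.704076… → ⌈·⌉ = 1959
j=6: r + 5k = 2354.934846… → ⌈·⌉ = 2355
j=7: r + 6k = 2751.165615… → ⌈·⌉ = 2752
j=8: r + 7k = 3147.396384… → ⌈·⌉ = 3148
j=9: r + 8k = 3543.627153… → ⌈·⌉ = 3544
j=10: r + 9k = 3939.857923… → ⌈·⌉ = 3940
j=11: r + 10k = 4336.088692… → ⌈·⌉ = 4337
j=12: r + 11k = 4732.319461… → ⌈·⌉ = 4733
j=13: r + 12k = 5128.550230… → ⌈·⌉ = 5129

374, 771, 1167, 1563, 1959, 2355, 2752, 3148, 3544, 3940, 4337, 4733, 5129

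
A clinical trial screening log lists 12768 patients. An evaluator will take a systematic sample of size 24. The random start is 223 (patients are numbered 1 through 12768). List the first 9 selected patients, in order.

k = N/n = 12768/24 = 532
patient 1: 223
patient 2: 223 + 532 = 755
patient 3: 755 + 532 = 1287
patient 4: 1287 + 532 = 1819
patient 5: 1819 + 532 = 2351
patient 6: 2351 + 532 = 2883
patient 7: 2883 + 532 = 3415
patient 8: 3415 + 532 = 3947
patient 9: 3947 + 532 = 4479

223, 755, 1287, 1819, 2351, 2883, 3415, 3947, 4479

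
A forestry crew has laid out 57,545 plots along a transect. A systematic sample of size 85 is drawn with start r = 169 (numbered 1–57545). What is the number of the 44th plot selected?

k = 57545/85 = 677
44th selection = r + (44−1)·k = 169 + 43×677 = 169 + 29111 = 29280

29280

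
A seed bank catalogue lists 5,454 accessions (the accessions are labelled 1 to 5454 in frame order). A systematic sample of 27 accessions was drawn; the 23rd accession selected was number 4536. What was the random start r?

k = 5454/27 = 202
r = 4536 − (23−1)×202 = 4536 − 4444 = 92

92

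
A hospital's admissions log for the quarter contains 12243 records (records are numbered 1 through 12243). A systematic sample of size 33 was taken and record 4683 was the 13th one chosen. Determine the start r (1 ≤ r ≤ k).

231

k = 12243/33 = 371
r = 4683 − (13−1)×371 = 4683 − 4452 = 231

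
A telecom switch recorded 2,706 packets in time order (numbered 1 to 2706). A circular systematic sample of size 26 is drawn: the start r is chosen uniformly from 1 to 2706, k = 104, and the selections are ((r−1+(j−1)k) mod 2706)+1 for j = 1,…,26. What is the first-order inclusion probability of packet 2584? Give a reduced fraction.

For each position j, as r ranges over 1…2706 the j-th selection hits every packet exactly once, so packet 2584 is selected for exactly 26 of the 2706 starts.
Inclusion probability = 26/2706 = 13/1353.

13/1353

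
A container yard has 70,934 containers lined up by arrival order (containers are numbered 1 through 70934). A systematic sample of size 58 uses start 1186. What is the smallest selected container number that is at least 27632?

k = 70934/58 = 1223
Steps past start: ⌈(27632 − 1186)/1223⌉ = ⌈26446/1223⌉ = 22
Selected container: 1186 + 22×1223 = 28092

28092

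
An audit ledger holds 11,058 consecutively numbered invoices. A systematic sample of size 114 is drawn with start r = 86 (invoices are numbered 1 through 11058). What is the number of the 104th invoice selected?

k = 11058/114 = 97
104th selection = r + (104−1)·k = 86 + 103×97 = 86 + 9991 = 10077

10077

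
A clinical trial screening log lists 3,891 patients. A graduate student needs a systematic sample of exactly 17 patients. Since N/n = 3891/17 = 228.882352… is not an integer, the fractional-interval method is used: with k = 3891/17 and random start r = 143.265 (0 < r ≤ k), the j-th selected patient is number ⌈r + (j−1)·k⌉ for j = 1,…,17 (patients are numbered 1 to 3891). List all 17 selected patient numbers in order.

j=1: r + 0k = 143.265 → ⌈·⌉ = 144
j=2: r + 1k = 372.147352… → ⌈·⌉ = 373
j=3: r + 2k = 601.029705… → ⌈·⌉ = 602
j=4: r + 3k = 829.912058… → ⌈·⌉ = 830
j=5: r + 4k = 1058.794411… → ⌈·⌉ = 1059
j=6: r + 5k = 1287.676764… → ⌈·⌉ = 1288
j=7: r + 6k = 1516.559117… → ⌈·⌉ = 1517
j=8: r + 7k = 1745.441470… → ⌈·⌉ = 1746
j=9: r + 8k = 1974.323823… → ⌈·⌉ = 1975
j=10: r + 9k = 2203.206176… → ⌈·⌉ = 2204
j=11: r + 10k = 2432.088529… → ⌈·⌉ = 2433
j=12: r + 11k = 2660.970882… → ⌈·⌉ = 2661
j=13: r + 12k = 2889.853235… → ⌈·⌉ = 2890
j=14: r + 13k = 3118.735588… → ⌈·⌉ = 3119
j=15: r + 14k = 3347.617941… → ⌈·⌉ = 3348
j=16: r + 15k = 3576.500294… → ⌈·⌉ = 3577
j=17: r + 16k = 3805.382647… → ⌈·⌉ = 3806

144, 373, 602, 830, 1059, 1288, 1517, 1746, 1975, 2204, 2433, 2661, 2890, 3119, 3348, 3577, 3806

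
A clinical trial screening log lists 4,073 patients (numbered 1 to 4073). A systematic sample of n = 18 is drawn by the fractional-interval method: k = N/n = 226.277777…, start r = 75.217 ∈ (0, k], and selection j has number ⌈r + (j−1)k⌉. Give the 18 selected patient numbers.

76, 302, 528, 755, 981, 1207, 1433, 1660, 1886, 2112, 2338, 2565, 2791, 3017, 3244, 3470, 3696, 3922

j=1: r + 0k = 75.217 → ⌈·⌉ = 76
j=2: r + 1k = 301.494777… → ⌈·⌉ = 302
j=3: r + 2k = 527.772555… → ⌈·⌉ = 528
j=4: r + 3k = 754.050333… → ⌈·⌉ = 755
j=5: r + 4k = 980.328111… → ⌈·⌉ = 981
j=6: r + 5k = 1206.605888… → ⌈·⌉ = 1207
j=7: r + 6k = 1432.883666… → ⌈·⌉ = 1433
j=8: r + 7k = 1659.161444… → ⌈·⌉ = 1660
j=9: r + 8k = 1885.439222… → ⌈·⌉ = 1886
j=10: r + 9k = 2111.717 → ⌈·⌉ = 2112
j=11: r + 10k = 2337.994777… → ⌈·⌉ = 2338
j=12: r + 11k = 2564.272555… → ⌈·⌉ = 2565
j=13: r + 12k = 2790.550333… → ⌈·⌉ = 2791
j=14: r + 13k = 3016.828111… → ⌈·⌉ = 3017
j=15: r + 14k = 3243.105888… → ⌈·⌉ = 3244
j=16: r + 15k = 3469.383666… → ⌈·⌉ = 3470
j=17: r + 16k = 3695.661444… → ⌈·⌉ = 3696
j=18: r + 17k = 3921.939222… → ⌈·⌉ = 3922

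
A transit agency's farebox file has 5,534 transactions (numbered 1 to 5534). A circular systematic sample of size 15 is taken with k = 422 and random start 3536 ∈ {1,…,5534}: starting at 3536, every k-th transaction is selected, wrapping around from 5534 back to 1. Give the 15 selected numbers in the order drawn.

Selection 1: 3536
Selection 2: 3536 + 422 = 3958
Selection 3: 3958 + 422 = 4380
Selection 4: 4380 + 422 = 4802
Selection 5: 4802 + 422 = 5224
Selection 6: 5224 + 422 = 5646 → 5646 − 5534 = 112
Selection 7: 112 + 422 = 534
Selection 8: 534 + 422 = 956
Selection 9: 956 + 422 = 1378
Selection 10: 1378 + 422 = 1800
Selection 11: 1800 + 422 = 2222
Selection 12: 2222 + 422 = 2644
Selection 13: 2644 + 422 = 3066
Selection 14: 3066 + 422 = 3488
Selection 15: 3488 + 422 = 3910

3536, 3958, 4380, 4802, 5224, 112, 534, 956, 1378, 1800, 2222, 2644, 3066, 3488, 3910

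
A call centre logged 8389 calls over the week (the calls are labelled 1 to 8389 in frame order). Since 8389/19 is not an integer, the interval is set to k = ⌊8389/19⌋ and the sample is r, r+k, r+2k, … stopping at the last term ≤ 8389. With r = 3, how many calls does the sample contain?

k = ⌊8389/19⌋ = 441
Achieved size = ⌊(8389 − 3)/441⌋ + 1 = ⌊8386/441⌋ + 1 = 19 + 1 = 20
(last selection: 3 + 19×441 = 8382 ≤ 8389; next would be 8823 > 8389)

20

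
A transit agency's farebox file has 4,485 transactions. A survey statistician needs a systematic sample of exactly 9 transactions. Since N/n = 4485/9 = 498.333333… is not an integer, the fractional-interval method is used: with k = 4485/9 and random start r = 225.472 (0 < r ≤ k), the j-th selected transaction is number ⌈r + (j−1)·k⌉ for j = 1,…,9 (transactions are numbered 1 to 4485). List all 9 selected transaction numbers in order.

j=1: r + 0k = 225.472 → ⌈·⌉ = 226
j=2: r + 1k = 723.805333… → ⌈·⌉ = 724
j=3: r + 2k = 1222.138666… → ⌈·⌉ = 1223
j=4: r + 3k = 1720.472 → ⌈·⌉ = 1721
j=5: r + 4k = 2218.805333… → ⌈·⌉ = 2219
j=6: r + 5k = 2717.138666… → ⌈·⌉ = 2718
j=7: r + 6k = 3215.472 → ⌈·⌉ = 3216
j=8: r + 7k = 3713.805333… → ⌈·⌉ = 3714
j=9: r + 8k = 4212.138666… → ⌈·⌉ = 4213

226, 724, 1223, 1721, 2219, 2718, 3216, 3714, 4213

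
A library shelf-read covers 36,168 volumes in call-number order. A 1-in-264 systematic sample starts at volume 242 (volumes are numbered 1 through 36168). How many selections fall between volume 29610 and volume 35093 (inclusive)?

k = 264
First selection ≥ 29610: 242 + ⌈(29610−242)/264⌉·264 = 242 + 112×264 = 29810
Last selection ≤ 35093: 242 + ⌊(35093−242)/264⌋·264 = 242 + 132×264 = 35090
Count = 132 − 112 + 1 = 21

21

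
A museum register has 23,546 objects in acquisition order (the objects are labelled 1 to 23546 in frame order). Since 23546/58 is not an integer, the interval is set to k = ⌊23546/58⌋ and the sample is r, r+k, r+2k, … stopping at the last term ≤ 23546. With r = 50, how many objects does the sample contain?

k = ⌊23546/58⌋ = 405
Achieved size = ⌊(23546 − 50)/405⌋ + 1 = ⌊23496/405⌋ + 1 = 58 + 1 = 59
(last selection: 50 + 58×405 = 23540 ≤ 23546; next would be 23945 > 23546)

59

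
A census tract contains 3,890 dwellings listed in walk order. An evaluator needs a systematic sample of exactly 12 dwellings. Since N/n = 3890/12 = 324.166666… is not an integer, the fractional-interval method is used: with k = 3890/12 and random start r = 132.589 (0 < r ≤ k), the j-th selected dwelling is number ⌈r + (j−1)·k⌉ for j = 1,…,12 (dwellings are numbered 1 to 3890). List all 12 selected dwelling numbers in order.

133, 457, 781, 1106, 1430, 1754, 2078, 2402, 2726, 3051, 3375, 3699

j=1: r + 0k = 132.589 → ⌈·⌉ = 133
j=2: r + 1k = 456.755666… → ⌈·⌉ = 457
j=3: r + 2k = 780.922333… → ⌈·⌉ = 781
j=4: r + 3k = 1105.089 → ⌈·⌉ = 1106
j=5: r + 4k = 1429.255666… → ⌈·⌉ = 1430
j=6: r + 5k = 1753.422333… → ⌈·⌉ = 1754
j=7: r + 6k = 2077.589 → ⌈·⌉ = 2078
j=8: r + 7k = 2401.755666… → ⌈·⌉ = 2402
j=9: r + 8k = 2725.922333… → ⌈·⌉ = 2726
j=10: r + 9k = 3050.089 → ⌈·⌉ = 3051
j=11: r + 10k = 3374.255666… → ⌈·⌉ = 3375
j=12: r + 11k = 3698.422333… → ⌈·⌉ = 3699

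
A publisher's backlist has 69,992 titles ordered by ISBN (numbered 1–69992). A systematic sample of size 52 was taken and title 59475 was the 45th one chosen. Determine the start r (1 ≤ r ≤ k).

k = 69992/52 = 1346
r = 59475 − (45−1)×1346 = 59475 − 59224 = 251

251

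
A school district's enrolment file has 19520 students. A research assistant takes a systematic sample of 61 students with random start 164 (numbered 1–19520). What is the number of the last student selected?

19364

k = 19520/61 = 320
61st selection = r + (61−1)·k = 164 + 60×320 = 164 + 19200 = 19364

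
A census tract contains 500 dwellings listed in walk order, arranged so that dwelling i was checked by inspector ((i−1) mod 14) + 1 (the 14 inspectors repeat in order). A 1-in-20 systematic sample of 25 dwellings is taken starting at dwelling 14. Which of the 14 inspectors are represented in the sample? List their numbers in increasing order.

2, 4, 6, 8, 10, 12, 14

Consecutive selections differ by k = 20, so their inspector numbers differ by 20 mod 14 = 6.
gcd(20, 14) = 2, so the sample visits 14/2 = 7 distinct residues mod 14.
Start 14 is inspector 14; the inspectors hit are 2, 4, 6, 8, 10, 12, 14.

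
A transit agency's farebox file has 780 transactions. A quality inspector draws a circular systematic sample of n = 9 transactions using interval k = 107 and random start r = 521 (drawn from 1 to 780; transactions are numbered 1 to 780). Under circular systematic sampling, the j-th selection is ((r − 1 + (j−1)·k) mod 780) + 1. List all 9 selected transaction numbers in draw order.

Selection 1: 521
Selection 2: 521 + 107 = 628
Selection 3: 628 + 107 = 735
Selection 4: 735 + 107 = 842 → 842 − 780 = 62
Selection 5: 62 + 107 = 169
Selection 6: 169 + 107 = 276
Selection 7: 276 + 107 = 383
Selection 8: 383 + 107 = 490
Selection 9: 490 + 107 = 597

521, 628, 735, 62, 169, 276, 383, 490, 597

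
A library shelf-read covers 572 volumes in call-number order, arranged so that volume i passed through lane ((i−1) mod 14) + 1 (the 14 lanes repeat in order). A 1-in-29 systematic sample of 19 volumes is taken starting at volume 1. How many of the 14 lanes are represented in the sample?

14

Consecutive selections differ by k = 29, so their lane numbers differ by 29 mod 14 = 1.
gcd(29, 14) = 1, so the sample visits 14/1 = 14 distinct residues mod 14.
Start 1 is lane 1; the lanes hit are 1, 2, 3, 4, 5, 6, 7, 8, 9, 10, 11, 12, 13, 14.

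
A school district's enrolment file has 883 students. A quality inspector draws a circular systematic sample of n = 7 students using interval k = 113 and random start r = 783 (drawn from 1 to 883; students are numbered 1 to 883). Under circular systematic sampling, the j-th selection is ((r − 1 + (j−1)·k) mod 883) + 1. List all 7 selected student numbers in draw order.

783, 13, 126, 239, 352, 465, 578

Selection 1: 783
Selection 2: 783 + 113 = 896 → 896 − 883 = 13
Selection 3: 13 + 113 = 126
Selection 4: 126 + 113 = 239
Selection 5: 239 + 113 = 352
Selection 6: 352 + 113 = 465
Selection 7: 465 + 113 = 578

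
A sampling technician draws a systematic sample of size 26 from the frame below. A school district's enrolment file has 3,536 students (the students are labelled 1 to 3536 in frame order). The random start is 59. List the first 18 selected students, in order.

59, 195, 331, 467, 603, 739, 875, 1011, 1147, 1283, 1419, 1555, 1691, 1827, 1963, 2099, 2235, 2371

k = N/n = 3536/26 = 136
student 1: 59
student 2: 59 + 136 = 195
student 3: 195 + 136 = 331
student 4: 331 + 136 = 467
student 5: 467 + 136 = 603
student 6: 603 + 136 = 739
student 7: 739 + 136 = 875
student 8: 875 + 136 = 1011
student 9: 1011 + 136 = 1147
student 10: 1147 + 136 = 1283
student 11: 1283 + 136 = 1419
student 12: 1419 + 136 = 1555
student 13: 1555 + 136 = 1691
student 14: 1691 + 136 = 1827
student 15: 1827 + 136 = 1963
student 16: 1963 + 136 = 2099
student 17: 2099 + 136 = 2235
student 18: 2235 + 136 = 2371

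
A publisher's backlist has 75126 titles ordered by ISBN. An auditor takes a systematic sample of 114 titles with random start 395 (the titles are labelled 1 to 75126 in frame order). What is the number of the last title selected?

74862

k = 75126/114 = 659
114th selection = r + (114−1)·k = 395 + 113×659 = 395 + 74467 = 74862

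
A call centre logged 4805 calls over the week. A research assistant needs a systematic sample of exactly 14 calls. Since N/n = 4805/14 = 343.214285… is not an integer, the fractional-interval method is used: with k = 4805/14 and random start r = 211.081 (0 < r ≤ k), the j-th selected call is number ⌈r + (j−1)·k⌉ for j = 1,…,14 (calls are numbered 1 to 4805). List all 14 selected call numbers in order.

212, 555, 898, 1241, 1584, 1928, 2271, 2614, 2957, 3301, 3644, 3987, 4330, 4673

j=1: r + 0k = 211.081 → ⌈·⌉ = 212
j=2: r + 1k = 554.295285… → ⌈·⌉ = 555
j=3: r + 2k = 897.509571… → ⌈·⌉ = 898
j=4: r + 3k = 1240.723857… → ⌈·⌉ = 1241
j=5: r + 4k = 1583.938142… → ⌈·⌉ = 1584
j=6: r + 5k = 1927.152428… → ⌈·⌉ = 1928
j=7: r + 6k = 2270.366714… → ⌈·⌉ = 2271
j=8: r + 7k = 2613.581 → ⌈·⌉ = 2614
j=9: r + 8k = 2956.795285… → ⌈·⌉ = 2957
j=10: r + 9k = 3300.009571… → ⌈·⌉ = 3301
j=11: r + 10k = 3643.223857… → ⌈·⌉ = 3644
j=12: r + 11k = 3986.438142… → ⌈·⌉ = 3987
j=13: r + 12k = 4329.652428… → ⌈·⌉ = 4330
j=14: r + 13k = 4672.866714… → ⌈·⌉ = 4673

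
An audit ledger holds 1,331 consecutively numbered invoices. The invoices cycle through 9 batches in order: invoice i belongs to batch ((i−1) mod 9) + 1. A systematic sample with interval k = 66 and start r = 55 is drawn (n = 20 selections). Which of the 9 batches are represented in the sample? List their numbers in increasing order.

Consecutive selections differ by k = 66, so their batch numbers differ by 66 mod 9 = 3.
gcd(66, 9) = 3, so the sample visits 9/3 = 3 distinct residues mod 9.
Start 55 is batch 1; the batches hit are 1, 4, 7.

1, 4, 7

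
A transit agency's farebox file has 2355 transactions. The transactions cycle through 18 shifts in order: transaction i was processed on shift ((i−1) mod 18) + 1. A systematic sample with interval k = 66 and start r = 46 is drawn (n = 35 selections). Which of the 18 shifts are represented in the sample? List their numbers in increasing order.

Consecutive selections differ by k = 66, so their shift numbers differ by 66 mod 18 = 12.
gcd(66, 18) = 6, so the sample visits 18/6 = 3 distinct residues mod 18.
Start 46 is shift 10; the shifts hit are 4, 10, 16.

4, 10, 16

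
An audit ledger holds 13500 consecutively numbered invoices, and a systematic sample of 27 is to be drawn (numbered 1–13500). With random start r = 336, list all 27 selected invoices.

k = N/n = 13500/27 = 500
invoice 1: 336
invoice 2: 336 + 500 = 836
invoice 3: 836 + 500 = 1336
invoice 4: 1336 + 500 = 1836
invoice 5: 1836 + 500 = 2336
invoice 6: 2336 + 500 = 2836
invoice 7: 2836 + 500 = 3336
invoice 8: 3336 + 500 = 3836
invoice 9: 3836 + 500 = 4336
invoice 10: 4336 + 500 = 4836
invoice 11: 4836 + 500 = 5336
invoice 12: 5336 + 500 = 5836
invoice 13: 5836 + 500 = 6336
invoice 14: 6336 + 500 = 6836
invoice 15: 6836 + 500 = 7336
invoice 16: 7336 + 500 = 7836
invoice 17: 7836 + 500 = 8336
invoice 18: 8336 + 500 = 8836
invoice 19: 8836 + 500 = 9336
invoice 20: 9336 + 500 = 9836
invoice 21: 9836 + 500 = 10336
invoice 22: 10336 + 500 = 10836
invoice 23: 10836 + 500 = 11336
invoice 24: 11336 + 500 = 11836
invoice 25: 11836 + 500 = 12336
invoice 26: 12336 + 500 = 12836
invoice 27: 12836 + 500 = 13336

336, 836, 1336, 1836, 2336, 2836, 3336, 3836, 4336, 4836, 5336, 5836, 6336, 6836, 7336, 7836, 8336, 8836, 9336, 9836, 10336, 10836, 11336, 11836, 12336, 12836, 13336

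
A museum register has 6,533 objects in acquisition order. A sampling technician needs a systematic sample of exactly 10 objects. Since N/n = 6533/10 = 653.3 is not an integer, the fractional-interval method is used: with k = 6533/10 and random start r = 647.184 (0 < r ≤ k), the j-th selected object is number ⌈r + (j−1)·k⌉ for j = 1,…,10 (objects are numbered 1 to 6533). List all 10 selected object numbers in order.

j=1: r + 0k = 647.184 → ⌈·⌉ = 648
j=2: r + 1k = 1300.484 → ⌈·⌉ = 1301
j=3: r + 2k = 1953.784 → ⌈·⌉ = 1954
j=4: r + 3k = 2607.084 → ⌈·⌉ = 2608
j=5: r + 4k = 3260.384 → ⌈·⌉ = 3261
j=6: r + 5k = 3913.684 → ⌈·⌉ = 3914
j=7: r + 6k = 4566.984 → ⌈·⌉ = 4567
j=8: r + 7k = 5220.284 → ⌈·⌉ = 5221
j=9: r + 8k = 5873.584 → ⌈·⌉ = 5874
j=10: r + 9k = 6526.884 → ⌈·⌉ = 6527

648, 1301, 1954, 2608, 3261, 3914, 4567, 5221, 5874, 6527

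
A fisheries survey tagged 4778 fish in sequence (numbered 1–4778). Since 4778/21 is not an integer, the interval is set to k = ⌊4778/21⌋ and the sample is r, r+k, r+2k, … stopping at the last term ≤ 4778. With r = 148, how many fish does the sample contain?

21

k = ⌊4778/21⌋ = 227
Achieved size = ⌊(4778 − 148)/227⌋ + 1 = ⌊4630/227⌋ + 1 = 20 + 1 = 21
(last selection: 148 + 20×227 = 4688 ≤ 4778; next would be 4915 > 4778)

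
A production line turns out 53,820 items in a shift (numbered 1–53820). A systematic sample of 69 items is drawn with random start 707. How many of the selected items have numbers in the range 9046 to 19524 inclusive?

k = 53820/69 = 780
First selection ≥ 9046: 707 + ⌈(9046−707)/780⌉·780 = 707 + 11×780 = 9287
Last selection ≤ 19524: 707 + ⌊(19524−707)/780⌋·780 = 707 + 24×780 = 19427
Count = 24 − 11 + 1 = 14

14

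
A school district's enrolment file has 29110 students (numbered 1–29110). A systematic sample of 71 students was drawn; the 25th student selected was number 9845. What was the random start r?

5

k = 29110/71 = 410
r = 9845 − (25−1)×410 = 9845 − 9840 = 5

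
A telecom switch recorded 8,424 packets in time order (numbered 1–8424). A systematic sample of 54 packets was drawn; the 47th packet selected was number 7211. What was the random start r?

35

k = 8424/54 = 156
r = 7211 − (47−1)×156 = 7211 − 7176 = 35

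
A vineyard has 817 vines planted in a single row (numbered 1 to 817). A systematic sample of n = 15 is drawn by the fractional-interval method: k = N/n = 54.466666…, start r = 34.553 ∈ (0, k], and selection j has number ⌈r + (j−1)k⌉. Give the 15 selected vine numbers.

35, 90, 144, 198, 253, 307, 362, 416, 471, 525, 580, 634, 689, 743, 798

j=1: r + 0k = 34.553 → ⌈·⌉ = 35
j=2: r + 1k = 89.019666… → ⌈·⌉ = 90
j=3: r + 2k = 143.486333… → ⌈·⌉ = 144
j=4: r + 3k = 197.953 → ⌈·⌉ = 198
j=5: r + 4k = 252.419666… → ⌈·⌉ = 253
j=6: r + 5k = 306.886333… → ⌈·⌉ = 307
j=7: r + 6k = 361.353 → ⌈·⌉ = 362
j=8: r + 7k = 415.819666… → ⌈·⌉ = 416
j=9: r + 8k = 470.286333… → ⌈·⌉ = 471
j=10: r + 9k = 524.753 → ⌈·⌉ = 525
j=11: r + 10k = 579.219666… → ⌈·⌉ = 580
j=12: r + 11k = 633.686333… → ⌈·⌉ = 634
j=13: r + 12k = 688.153 → ⌈·⌉ = 689
j=14: r + 13k = 742.619666… → ⌈·⌉ = 743
j=15: r + 14k = 797.086333… → ⌈·⌉ = 798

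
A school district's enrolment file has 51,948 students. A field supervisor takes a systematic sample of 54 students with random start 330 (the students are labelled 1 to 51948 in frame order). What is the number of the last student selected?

k = 51948/54 = 962
54th selection = r + (54−1)·k = 330 + 53×962 = 330 + 50986 = 51316

51316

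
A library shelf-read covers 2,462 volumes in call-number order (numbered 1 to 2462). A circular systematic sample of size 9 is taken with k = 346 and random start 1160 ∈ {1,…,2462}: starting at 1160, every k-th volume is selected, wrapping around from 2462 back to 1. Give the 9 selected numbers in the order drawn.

Selection 1: 1160
Selection 2: 1160 + 346 = 1506
Selection 3: 1506 + 346 = 1852
Selection 4: 1852 + 346 = 2198
Selection 5: 2198 + 346 = 2544 → 2544 − 2462 = 82
Selection 6: 82 + 346 = 428
Selection 7: 428 + 346 = 774
Selection 8: 774 + 346 = 1120
Selection 9: 1120 + 346 = 1466

1160, 1506, 1852, 2198, 82, 428, 774, 1120, 1466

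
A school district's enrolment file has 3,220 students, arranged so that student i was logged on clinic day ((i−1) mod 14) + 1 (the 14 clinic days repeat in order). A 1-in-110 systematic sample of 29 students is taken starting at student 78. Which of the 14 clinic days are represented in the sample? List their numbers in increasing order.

Consecutive selections differ by k = 110, so their clinic day numbers differ by 110 mod 14 = 12.
gcd(110, 14) = 2, so the sample visits 14/2 = 7 distinct residues mod 14.
Start 78 is clinic day 8; the clinic days hit are 2, 4, 6, 8, 10, 12, 14.

2, 4, 6, 8, 10, 12, 14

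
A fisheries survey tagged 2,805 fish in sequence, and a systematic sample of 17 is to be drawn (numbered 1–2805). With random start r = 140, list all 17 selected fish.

140, 305, 470, 635, 800, 965, 1130, 1295, 1460, 1625, 1790, 1955, 2120, 2285, 2450, 2615, 2780

k = N/n = 2805/17 = 165
fish 1: 140
fish 2: 140 + 165 = 305
fish 3: 305 + 165 = 470
fish 4: 470 + 165 = 635
fish 5: 635 + 165 = 800
fish 6: 800 + 165 = 965
fish 7: 965 + 165 = 1130
fish 8: 1130 + 165 = 1295
fish 9: 1295 + 165 = 1460
fish 10: 1460 + 165 = 1625
fish 11: 1625 + 165 = 1790
fish 12: 1790 + 165 = 1955
fish 13: 1955 + 165 = 2120
fish 14: 2120 + 165 = 2285
fish 15: 2285 + 165 = 2450
fish 16: 2450 + 165 = 2615
fish 17: 2615 + 165 = 2780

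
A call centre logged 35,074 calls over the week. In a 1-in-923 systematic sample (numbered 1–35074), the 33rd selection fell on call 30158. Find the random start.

k = 923
r = 30158 − (33−1)×923 = 30158 − 29536 = 622

622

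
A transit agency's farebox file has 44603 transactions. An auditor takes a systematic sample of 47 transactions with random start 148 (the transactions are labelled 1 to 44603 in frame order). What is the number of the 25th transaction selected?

22924

k = 44603/47 = 949
25th selection = r + (25−1)·k = 148 + 24×949 = 148 + 22776 = 22924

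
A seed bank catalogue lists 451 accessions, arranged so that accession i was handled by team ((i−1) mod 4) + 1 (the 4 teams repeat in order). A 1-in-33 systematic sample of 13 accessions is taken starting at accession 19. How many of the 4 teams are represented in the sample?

Consecutive selections differ by k = 33, so their team numbers differ by 33 mod 4 = 1.
gcd(33, 4) = 1, so the sample visits 4/1 = 4 distinct residues mod 4.
Start 19 is team 3; the teams hit are 1, 2, 3, 4.

4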